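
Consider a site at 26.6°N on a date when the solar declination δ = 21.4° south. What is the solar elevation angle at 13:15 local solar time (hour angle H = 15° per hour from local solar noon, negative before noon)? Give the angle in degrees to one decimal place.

Hour angle H = 15° × (13.25 − 12) = 18.75°.
cos θ_z = sin(26.6°) sin(-21.4°) + cos(26.6°) cos(-21.4°) cos(18.75°) = -0.1634 + 0.7883 = 0.6249.
θ_z = arccos(0.6249) = 51.33°, so the elevation is 90° − 51.33° = 38.67°.

38.7°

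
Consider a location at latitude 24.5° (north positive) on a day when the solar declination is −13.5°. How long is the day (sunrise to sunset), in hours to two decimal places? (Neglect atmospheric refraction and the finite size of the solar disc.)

The sunset hour angle satisfies cos H_s = −tan φ tan δ = 0.1094, giving H_s = 83.72°.
Day length = 2 H_s / 15° h⁻¹ = 167.44° / 15 = 11.163 h.

11.16 hours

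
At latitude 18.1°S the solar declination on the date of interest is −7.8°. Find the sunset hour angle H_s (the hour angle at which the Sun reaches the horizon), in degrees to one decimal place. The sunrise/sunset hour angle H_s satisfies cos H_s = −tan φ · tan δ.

92.6°

The sunset hour angle satisfies cos H_s = −tan φ tan δ = -0.0448, giving H_s = 92.57°.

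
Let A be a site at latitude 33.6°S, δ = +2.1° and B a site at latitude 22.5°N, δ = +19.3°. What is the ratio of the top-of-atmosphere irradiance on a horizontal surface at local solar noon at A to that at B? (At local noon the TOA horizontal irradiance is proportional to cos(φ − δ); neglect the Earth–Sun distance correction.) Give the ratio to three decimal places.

A: cos θ_z = cos(-33.6° − (2.1°)) = 0.8121.
B: cos θ_z = cos(22.5° − (19.3°)) = 0.9984.
Ratio A/B = 0.8121 / 0.9984 = 0.8134.

0.813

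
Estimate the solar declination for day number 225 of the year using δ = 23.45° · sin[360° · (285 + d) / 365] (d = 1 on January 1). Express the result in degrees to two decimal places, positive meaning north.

+14.11°

360 × (285 + 225) / 365 = 503.014°; sin(503.014°) = 0.6016.
δ = 23.45 × 0.6016 = 14.108° ≈ +14.11°.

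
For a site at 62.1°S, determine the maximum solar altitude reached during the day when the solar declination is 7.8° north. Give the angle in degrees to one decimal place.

At local solar noon the hour angle is zero, so the elevation is 90° − |φ − δ| = 90° − |-62.1° − (7.8°)| = 90° − 69.9° = 20.1°.

20.1°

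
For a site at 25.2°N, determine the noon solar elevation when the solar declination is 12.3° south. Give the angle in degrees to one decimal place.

52.5°

At local solar noon the hour angle is zero, so the elevation is 90° − |φ − δ| = 90° − |25.2° − (-12.3°)| = 90° − 37.5° = 52.5°.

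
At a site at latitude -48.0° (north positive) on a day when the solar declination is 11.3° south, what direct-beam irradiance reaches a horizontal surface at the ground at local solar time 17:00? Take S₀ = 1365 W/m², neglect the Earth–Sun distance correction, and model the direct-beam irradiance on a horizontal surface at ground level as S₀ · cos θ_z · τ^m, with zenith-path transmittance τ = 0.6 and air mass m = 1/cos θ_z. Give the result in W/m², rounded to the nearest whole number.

Hour angle H = 15° × (17 − 12) = 75.00°.
With φ = -48.0°, δ = -11.3°, H = 75.00°: sin φ sin δ = 0.1456, cos φ cos δ cos H = 0.1698, so cos θ_z = 0.3154.
Air mass m = 1/cos θ_z = 1/0.3154 = 3.171; τ^m = 0.6^3.171 = 0.1979.
Surface direct beam = 1365 × 0.3154 × 0.1979 = 85.20 W/m².

85 W/m²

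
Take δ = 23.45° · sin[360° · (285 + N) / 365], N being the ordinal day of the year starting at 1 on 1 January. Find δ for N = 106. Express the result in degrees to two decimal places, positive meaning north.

+10.15°

360 × (285 + 106) / 365 = 385.644°; sin(385.644°) = 0.4328.
δ = 23.45 × 0.4328 = 10.149° ≈ +10.15°.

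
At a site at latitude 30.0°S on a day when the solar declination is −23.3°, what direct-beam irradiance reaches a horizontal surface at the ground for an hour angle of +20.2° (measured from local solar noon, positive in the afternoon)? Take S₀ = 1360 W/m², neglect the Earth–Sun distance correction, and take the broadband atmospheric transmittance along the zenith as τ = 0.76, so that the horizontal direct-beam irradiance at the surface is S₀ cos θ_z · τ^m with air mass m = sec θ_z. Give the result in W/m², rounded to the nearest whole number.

With φ = -30.0°, δ = -23.3°, H = 20.20°: sin φ sin δ = 0.1978, cos φ cos δ cos H = 0.7465, so cos θ_z = 0.9443.
Air mass m = 1/cos θ_z = 1/0.9443 = 1.059; τ^m = 0.76^1.059 = 0.7478.
Surface direct beam = 1360 × 0.9443 × 0.7478 = 960.36 W/m².

960 W/m²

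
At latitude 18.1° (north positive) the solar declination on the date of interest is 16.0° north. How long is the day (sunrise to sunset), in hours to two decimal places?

−tan φ tan δ = −(0.3269)(0.2867) = -0.0937; H_s = arccos(-0.0937) = 95.38°.
Day length = 2 H_s / 15° h⁻¹ = 190.76° / 15 = 12.717 h.

12.72 hours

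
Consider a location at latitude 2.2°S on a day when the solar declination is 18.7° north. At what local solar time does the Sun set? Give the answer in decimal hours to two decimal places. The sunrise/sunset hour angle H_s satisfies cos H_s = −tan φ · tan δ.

cos H_s = −tan(-2.2°) · tan(18.7°) = 0.0130, so H_s = arccos(0.0130) = 89.26°.
Sunset is at 12 + H_s/15 = 12 + 5.951 = 17.951 h local solar time.

17.95 h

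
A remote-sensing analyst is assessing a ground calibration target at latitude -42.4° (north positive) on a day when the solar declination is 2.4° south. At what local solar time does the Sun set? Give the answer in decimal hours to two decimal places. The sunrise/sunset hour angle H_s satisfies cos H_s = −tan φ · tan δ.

18.15 h

The sunset hour angle satisfies cos H_s = −tan φ tan δ = -0.0383, giving H_s = 92.19°.
Sunset is at 12 + H_s/15 = 12 + 6.146 = 18.146 h local solar time.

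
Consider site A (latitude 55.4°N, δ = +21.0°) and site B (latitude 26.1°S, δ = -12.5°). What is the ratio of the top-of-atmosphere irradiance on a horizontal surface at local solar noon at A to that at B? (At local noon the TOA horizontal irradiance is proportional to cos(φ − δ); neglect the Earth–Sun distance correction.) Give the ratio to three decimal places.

A: cos θ_z = cos(55.4° − (21.0°)) = 0.8251.
B: cos θ_z = cos(-26.1° − (-12.5°)) = 0.9720.
Ratio A/B = 0.8251 / 0.9720 = 0.8489.

0.849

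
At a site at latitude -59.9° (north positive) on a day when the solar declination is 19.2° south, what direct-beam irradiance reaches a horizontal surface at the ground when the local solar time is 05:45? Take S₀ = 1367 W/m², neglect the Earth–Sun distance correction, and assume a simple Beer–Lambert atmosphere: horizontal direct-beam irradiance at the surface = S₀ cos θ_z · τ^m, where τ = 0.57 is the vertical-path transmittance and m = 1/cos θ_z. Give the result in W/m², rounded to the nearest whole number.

Hour angle H = 15° × (5.75 − 12) = -93.75°.
cos θ_z = sin(-59.9°) sin(-19.2°) + cos(-59.9°) cos(-19.2°) cos(-93.75°) = 0.2845 + -0.0310 = 0.2535.
Air mass m = 1/cos θ_z = 1/0.2535 = 3.945; τ^m = 0.57^3.945 = 0.1089.
Surface direct beam = 1367 × 0.2535 × 0.1089 = 37.74 W/m².

38 W/m²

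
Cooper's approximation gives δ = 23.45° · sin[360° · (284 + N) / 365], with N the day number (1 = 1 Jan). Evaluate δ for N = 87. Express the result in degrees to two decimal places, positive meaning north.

+2.42°

360 × (284 + 87) / 365 = 365.918°; sin(365.918°) = 0.1031.
δ = 23.45 × 0.1031 = 2.418° ≈ +2.42°.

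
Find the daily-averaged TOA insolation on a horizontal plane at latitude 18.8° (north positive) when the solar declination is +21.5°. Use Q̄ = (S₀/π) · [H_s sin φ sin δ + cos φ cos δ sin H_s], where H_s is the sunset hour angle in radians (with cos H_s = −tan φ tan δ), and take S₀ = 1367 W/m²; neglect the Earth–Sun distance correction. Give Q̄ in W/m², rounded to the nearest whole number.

467 W/m²

−tan φ tan δ = −(0.3404)(0.3939) = -0.1341; H_s = arccos(-0.1341) = 97.71°. In radians, H_s = 1.7054.
H_s sin φ sin δ = 1.7054 × 0.3223 × 0.3665 = 0.2014.
cos φ cos δ sin H_s = 0.9466 × 0.9304 × 0.9910 = 0.8728.
Q̄ = (1367/π) × (0.2014 + 0.8728) = 435.13 × 1.0742 = 467.42 W/m².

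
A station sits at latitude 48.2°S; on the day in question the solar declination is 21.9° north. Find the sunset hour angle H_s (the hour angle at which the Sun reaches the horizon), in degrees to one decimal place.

cos H_s = −tan(-48.2°) · tan(21.9°) = 0.4496, so H_s = arccos(0.4496) = 63.28°.

63.3°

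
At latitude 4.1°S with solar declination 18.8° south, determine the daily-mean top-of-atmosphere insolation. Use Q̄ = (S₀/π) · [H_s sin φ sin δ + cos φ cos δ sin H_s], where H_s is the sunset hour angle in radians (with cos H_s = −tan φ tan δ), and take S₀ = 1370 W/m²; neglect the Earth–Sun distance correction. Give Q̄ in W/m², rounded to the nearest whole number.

−tan φ tan δ = −(-0.0717)(-0.3404) = -0.0244; H_s = arccos(-0.0244) = 91.40°. In radians, H_s = 1.5952.
H_s sin φ sin δ = 1.5952 × -0.0715 × -0.3223 = 0.0368.
cos φ cos δ sin H_s = 0.9974 × 0.9466 × 0.9997 = 0.9439.
Q̄ = (1370/π) × (0.0368 + 0.9439) = 436.08 × 0.9807 = 427.66 W/m².

428 W/m²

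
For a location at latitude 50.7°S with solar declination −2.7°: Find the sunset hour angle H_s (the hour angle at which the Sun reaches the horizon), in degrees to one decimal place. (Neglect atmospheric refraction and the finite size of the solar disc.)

93.3°

The sunset hour angle satisfies cos H_s = −tan φ tan δ = -0.0576, giving H_s = 93.30°.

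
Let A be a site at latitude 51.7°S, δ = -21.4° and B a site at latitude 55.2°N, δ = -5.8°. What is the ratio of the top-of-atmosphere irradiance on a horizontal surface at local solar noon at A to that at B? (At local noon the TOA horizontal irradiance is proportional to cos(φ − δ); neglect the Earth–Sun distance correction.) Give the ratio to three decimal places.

A: cos θ_z = cos(-51.7° − (-21.4°)) = 0.8634.
B: cos θ_z = cos(55.2° − (-5.8°)) = 0.4848.
Ratio A/B = 0.8634 / 0.4848 = 1.7809.

1.781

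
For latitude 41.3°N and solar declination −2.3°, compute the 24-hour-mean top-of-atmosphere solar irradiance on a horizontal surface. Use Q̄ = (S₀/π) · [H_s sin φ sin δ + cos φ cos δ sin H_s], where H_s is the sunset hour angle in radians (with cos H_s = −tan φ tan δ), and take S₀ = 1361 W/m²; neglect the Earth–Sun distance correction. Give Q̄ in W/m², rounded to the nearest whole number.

307 W/m²

−tan φ tan δ = −(0.8785)(-0.0402) = 0.0353; H_s = arccos(0.0353) = 87.98°. In radians, H_s = 1.5355.
H_s sin φ sin δ = 1.5355 × 0.6600 × -0.0401 = -0.0406.
cos φ cos δ sin H_s = 0.7513 × 0.9992 × 0.9994 = 0.7502.
Q̄ = (1361/π) × (-0.0406 + 0.7502) = 433.22 × 0.7096 = 307.41 W/m².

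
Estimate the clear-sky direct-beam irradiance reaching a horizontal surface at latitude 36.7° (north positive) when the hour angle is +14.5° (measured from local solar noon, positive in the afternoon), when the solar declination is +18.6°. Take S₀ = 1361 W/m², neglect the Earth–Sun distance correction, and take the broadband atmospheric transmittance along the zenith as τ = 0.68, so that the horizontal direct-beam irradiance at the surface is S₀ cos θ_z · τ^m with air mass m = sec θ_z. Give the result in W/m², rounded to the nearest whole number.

831 W/m²

With φ = 36.7°, δ = 18.6°, H = 14.50°: sin φ sin δ = 0.1906, cos φ cos δ cos H = 0.7357, so cos θ_z = 0.9263.
Air mass m = 1/cos θ_z = 1/0.9263 = 1.080; τ^m = 0.68^1.080 = 0.6593.
Surface direct beam = 1361 × 0.9263 × 0.6593 = 831.18 W/m².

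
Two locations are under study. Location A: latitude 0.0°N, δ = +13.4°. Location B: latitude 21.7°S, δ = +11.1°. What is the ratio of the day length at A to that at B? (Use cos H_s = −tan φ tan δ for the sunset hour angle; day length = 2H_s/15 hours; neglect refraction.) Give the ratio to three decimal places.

1.052

A: H_s = arccos(−tan 0.0° · tan 13.4°) = 90.00°, so 2H_s/15 = 12.0000 h.
B: H_s = arccos(−tan -21.7° · tan 11.1°) = 85.52°, so 2H_s/15 = 11.4027 h.
Ratio A/B = 12.0000 / 11.4027 = 1.0524.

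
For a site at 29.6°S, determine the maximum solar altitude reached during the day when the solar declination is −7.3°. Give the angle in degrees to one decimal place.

67.7°

At local solar noon the hour angle is zero, so the elevation is 90° − |φ − δ| = 90° − |-29.6° − (-7.3°)| = 90° − 22.3° = 67.7°.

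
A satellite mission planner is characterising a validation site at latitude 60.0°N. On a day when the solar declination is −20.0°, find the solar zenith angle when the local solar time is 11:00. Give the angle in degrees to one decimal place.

Hour angle H = 15° × (11 − 12) = -15.00°.
With φ = 60.0°, δ = -20.0°, H = -15.00°: sin φ sin δ = -0.2962, cos φ cos δ cos H = 0.4538, so cos θ_z = 0.1576.
θ_z = arccos(0.1576) = 80.93°.

80.9°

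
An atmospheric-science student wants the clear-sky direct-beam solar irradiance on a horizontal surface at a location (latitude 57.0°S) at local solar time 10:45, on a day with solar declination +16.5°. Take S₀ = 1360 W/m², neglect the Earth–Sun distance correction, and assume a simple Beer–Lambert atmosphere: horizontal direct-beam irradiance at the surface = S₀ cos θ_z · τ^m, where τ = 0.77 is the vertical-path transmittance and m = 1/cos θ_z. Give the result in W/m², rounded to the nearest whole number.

Hour angle H = 15° × (10.75 − 12) = -18.75°.
cos θ_z = sin φ sin δ + cos φ cos δ cos H = (-0.8387)(0.2840) + (0.5446)(0.9588)(0.9469) = 0.2562.
Air mass m = 1/cos θ_z = 1/0.2562 = 3.903; τ^m = 0.77^3.903 = 0.3606.
Surface direct beam = 1360 × 0.2562 × 0.3606 = 125.64 W/m².

126 W/m²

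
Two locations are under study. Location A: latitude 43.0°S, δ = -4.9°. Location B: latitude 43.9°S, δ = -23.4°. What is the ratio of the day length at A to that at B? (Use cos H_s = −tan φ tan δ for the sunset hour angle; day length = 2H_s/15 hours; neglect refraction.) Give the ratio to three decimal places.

0.825

A: H_s = arccos(−tan -43.0° · tan -4.9°) = 94.59°, so 2H_s/15 = 12.6120 h.
B: H_s = arccos(−tan -43.9° · tan -23.4°) = 114.61°, so 2H_s/15 = 15.2813 h.
Ratio A/B = 12.6120 / 15.2813 = 0.8253.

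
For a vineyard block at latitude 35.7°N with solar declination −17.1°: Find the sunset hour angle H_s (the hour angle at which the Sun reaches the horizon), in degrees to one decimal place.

cos H_s = −tan(35.7°) · tan(-17.1°) = 0.2211, so H_s = arccos(0.2211) = 77.23°.

77.2°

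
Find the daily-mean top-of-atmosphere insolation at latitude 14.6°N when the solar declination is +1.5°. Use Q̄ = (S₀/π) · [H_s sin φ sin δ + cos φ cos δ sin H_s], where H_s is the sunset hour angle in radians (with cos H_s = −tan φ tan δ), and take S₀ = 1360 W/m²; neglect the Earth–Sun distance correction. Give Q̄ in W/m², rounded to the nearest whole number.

423 W/m²

cos H_s = −tan(14.6°) · tan(1.5°) = -0.0068, so H_s = arccos(-0.0068) = 90.39°. In radians, H_s = 1.5776.
H_s sin φ sin δ = 1.5776 × 0.2521 × 0.0262 = 0.0104.
cos φ cos δ sin H_s = 0.9677 × 0.9997 × 1.0000 = 0.9674.
Q̄ = (1360/π) × (0.0104 + 0.9674) = 432.90 × 0.9778 = 423.29 W/m².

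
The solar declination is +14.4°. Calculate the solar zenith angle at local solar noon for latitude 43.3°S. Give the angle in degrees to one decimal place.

57.7°

At local solar noon the hour angle is zero, so the zenith angle is |φ − δ| = |-43.3° − (14.4°)| = 57.7°.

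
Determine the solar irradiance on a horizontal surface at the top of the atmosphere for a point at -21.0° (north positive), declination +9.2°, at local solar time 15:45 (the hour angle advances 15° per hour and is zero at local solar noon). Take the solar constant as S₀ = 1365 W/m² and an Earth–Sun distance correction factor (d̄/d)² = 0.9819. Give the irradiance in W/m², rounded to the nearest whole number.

609 W/m²

Hour angle H = 15° × (15.75 − 12) = 56.25°.
With φ = -21.0°, δ = 9.2°, H = 56.25°: sin φ sin δ = -0.0573, cos φ cos δ cos H = 0.5120, so cos θ_z = 0.4547.
Top-of-atmosphere irradiance = S₀ (d̄/d)² cos θ_z = 1365 × 0.9819 × 0.4547 = 609.43 W/m².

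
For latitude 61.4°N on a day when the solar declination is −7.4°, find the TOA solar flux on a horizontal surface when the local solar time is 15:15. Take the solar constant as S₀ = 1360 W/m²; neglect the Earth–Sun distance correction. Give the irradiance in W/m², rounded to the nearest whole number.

Hour angle H = 15° × (15.25 − 12) = 48.75°.
cos θ_z = sin(61.4°) sin(-7.4°) + cos(61.4°) cos(-7.4°) cos(48.75°) = -0.1131 + 0.3130 = 0.1999.
Top-of-atmosphere irradiance = S₀ cos θ_z = 1360 × 0.1999 = 271.86 W/m².

272 W/m²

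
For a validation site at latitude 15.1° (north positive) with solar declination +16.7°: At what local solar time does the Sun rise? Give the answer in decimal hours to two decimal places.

−tan φ tan δ = −(0.2698)(0.3000) = -0.0809; H_s = arccos(-0.0809) = 94.64°.
Sunrise is at 12 − H_s/15 = 12 − 6.309 = 5.691 h local solar time.

5.69 h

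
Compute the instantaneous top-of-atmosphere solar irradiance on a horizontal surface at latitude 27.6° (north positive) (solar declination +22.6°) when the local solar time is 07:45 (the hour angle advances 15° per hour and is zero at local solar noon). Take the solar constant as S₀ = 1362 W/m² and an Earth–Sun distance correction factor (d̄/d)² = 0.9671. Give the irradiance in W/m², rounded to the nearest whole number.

711 W/m²

Hour angle H = 15° × (7.75 − 12) = -63.75°.
With φ = 27.6°, δ = 22.6°, H = -63.75°: sin φ sin δ = 0.1780, cos φ cos δ cos H = 0.3619, so cos θ_z = 0.5399.
Top-of-atmosphere irradiance = S₀ (d̄/d)² cos θ_z = 1362 × 0.9671 × 0.5399 = 711.15 W/m².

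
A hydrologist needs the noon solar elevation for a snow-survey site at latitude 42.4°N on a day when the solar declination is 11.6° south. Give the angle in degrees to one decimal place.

At local solar noon the hour angle is zero, so the elevation is 90° − |φ − δ| = 90° − |42.4° − (-11.6°)| = 90° − 54.0° = 36.0°.

36.0°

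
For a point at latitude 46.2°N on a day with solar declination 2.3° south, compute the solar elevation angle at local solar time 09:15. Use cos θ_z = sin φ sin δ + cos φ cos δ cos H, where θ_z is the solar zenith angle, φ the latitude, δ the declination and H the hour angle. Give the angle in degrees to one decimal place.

29.4°

Hour angle H = 15° × (9.25 − 12) = -41.25°.
cos θ_z = sin φ sin δ + cos φ cos δ cos H = (0.7218)(-0.0401) + (0.6921)(0.9992)(0.7518) = 0.4910.
θ_z = arccos(0.4910) = 60.59°, so the elevation is 90° − 60.59° = 29.41°.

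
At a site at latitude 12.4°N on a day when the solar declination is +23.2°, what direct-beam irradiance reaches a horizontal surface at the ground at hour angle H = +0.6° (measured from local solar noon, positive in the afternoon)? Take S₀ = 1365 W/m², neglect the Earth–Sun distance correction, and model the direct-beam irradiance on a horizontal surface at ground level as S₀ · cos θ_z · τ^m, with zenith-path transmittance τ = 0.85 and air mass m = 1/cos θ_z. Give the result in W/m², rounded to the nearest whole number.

1136 W/m²

cos θ_z = sin φ sin δ + cos φ cos δ cos H = (0.2147)(0.3939) + (0.9767)(0.9191)(0.9999) = 0.9822.
Air mass m = 1/cos θ_z = 1/0.9822 = 1.018; τ^m = 0.85^1.018 = 0.8475.
Surface direct beam = 1365 × 0.9822 × 0.8475 = 1136.25 W/m².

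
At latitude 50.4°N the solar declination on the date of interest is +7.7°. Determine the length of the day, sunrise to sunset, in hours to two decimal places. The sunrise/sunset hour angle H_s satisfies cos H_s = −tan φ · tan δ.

13.25 hours

cos H_s = −tan(50.4°) · tan(7.7°) = -0.1634, so H_s = arccos(-0.1634) = 99.40°.
Day length = 2 H_s / 15° h⁻¹ = 198.80° / 15 = 13.253 h.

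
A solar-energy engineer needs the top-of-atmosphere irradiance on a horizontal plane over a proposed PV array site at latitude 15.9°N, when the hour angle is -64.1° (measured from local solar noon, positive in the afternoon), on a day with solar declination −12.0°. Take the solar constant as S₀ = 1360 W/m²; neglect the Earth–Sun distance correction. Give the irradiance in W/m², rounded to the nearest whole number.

cos θ_z = sin φ sin δ + cos φ cos δ cos H = (0.2740)(-0.2079) + (0.9617)(0.9781)(0.4368) = 0.3539.
Top-of-atmosphere irradiance = S₀ cos θ_z = 1360 × 0.3539 = 481.30 W/m².

481 W/m²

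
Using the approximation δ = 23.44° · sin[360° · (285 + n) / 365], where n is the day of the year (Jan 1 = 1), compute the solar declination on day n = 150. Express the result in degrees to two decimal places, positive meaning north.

360 × (285 + 150) / 365 = 429.041°; sin(429.041°) = 0.9338.
δ = 23.44 × 0.9338 = 21.888° ≈ +21.89°.

+21.89°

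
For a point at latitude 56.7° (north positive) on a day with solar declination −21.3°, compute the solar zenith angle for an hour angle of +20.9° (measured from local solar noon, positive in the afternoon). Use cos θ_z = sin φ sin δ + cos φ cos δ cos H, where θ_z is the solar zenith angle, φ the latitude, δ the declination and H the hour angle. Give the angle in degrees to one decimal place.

80.0°

With φ = 56.7°, δ = -21.3°, H = 20.90°: sin φ sin δ = -0.3036, cos φ cos δ cos H = 0.4779, so cos θ_z = 0.1743.
θ_z = arccos(0.1743) = 79.96°.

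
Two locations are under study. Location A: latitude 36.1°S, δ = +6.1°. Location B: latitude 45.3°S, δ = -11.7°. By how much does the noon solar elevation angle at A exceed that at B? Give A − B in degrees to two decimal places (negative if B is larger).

A: 90° − |-36.1 − (6.1)| = 47.80°.
B: 90° − |-45.3 − (-11.7)| = 56.40°.
A − B = 47.80 − 56.40 = -8.60°.

-8.60°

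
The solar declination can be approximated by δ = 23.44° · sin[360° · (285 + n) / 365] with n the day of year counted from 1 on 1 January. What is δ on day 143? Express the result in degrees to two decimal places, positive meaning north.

360 × (285 + 143) / 365 = 422.137°; sin(422.137°) = 0.8841.
δ = 23.44 × 0.8841 = 20.723° ≈ +20.72°.

+20.72°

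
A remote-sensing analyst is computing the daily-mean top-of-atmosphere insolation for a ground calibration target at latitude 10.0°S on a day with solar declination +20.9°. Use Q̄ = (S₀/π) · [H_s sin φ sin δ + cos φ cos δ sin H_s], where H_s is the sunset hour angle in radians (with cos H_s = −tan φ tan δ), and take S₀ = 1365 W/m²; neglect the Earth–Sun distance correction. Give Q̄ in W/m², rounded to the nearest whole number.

358 W/m²

cos H_s = −tan(-10.0°) · tan(20.9°) = 0.0673, so H_s = arccos(0.0673) = 86.14°. In radians, H_s = 1.5034.
H_s sin φ sin δ = 1.5034 × -0.1736 × 0.3567 = -0.0931.
cos φ cos δ sin H_s = 0.9848 × 0.9342 × 0.9977 = 0.9179.
Q̄ = (1365/π) × (-0.0931 + 0.9179) = 434.49 × 0.8248 = 358.37 W/m².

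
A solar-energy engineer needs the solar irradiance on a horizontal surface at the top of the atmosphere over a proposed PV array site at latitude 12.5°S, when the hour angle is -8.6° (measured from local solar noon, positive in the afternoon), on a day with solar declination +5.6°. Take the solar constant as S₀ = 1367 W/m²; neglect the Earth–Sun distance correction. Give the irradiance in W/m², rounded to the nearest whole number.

1284 W/m²

cos θ_z = sin φ sin δ + cos φ cos δ cos H = (-0.2164)(0.0976) + (0.9763)(0.9952)(0.9888) = 0.9396.
Top-of-atmosphere irradiance = S₀ cos θ_z = 1367 × 0.9396 = 1284.43 W/m².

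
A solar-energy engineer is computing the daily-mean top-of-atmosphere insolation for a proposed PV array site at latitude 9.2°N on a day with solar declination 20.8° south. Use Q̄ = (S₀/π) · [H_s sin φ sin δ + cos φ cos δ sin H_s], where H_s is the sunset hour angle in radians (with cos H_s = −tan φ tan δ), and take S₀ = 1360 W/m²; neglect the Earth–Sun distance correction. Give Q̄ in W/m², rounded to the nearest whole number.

362 W/m²

−tan φ tan δ = −(0.1620)(-0.3799) = 0.0615; H_s = arccos(0.0615) = 86.47°. In radians, H_s = 1.5092.
H_s sin φ sin δ = 1.5092 × 0.1599 × -0.3551 = -0.0857.
cos φ cos δ sin H_s = 0.9871 × 0.9348 × 0.9981 = 0.9210.
Q̄ = (1360/π) × (-0.0857 + 0.9210) = 432.90 × 0.8353 = 361.60 W/m².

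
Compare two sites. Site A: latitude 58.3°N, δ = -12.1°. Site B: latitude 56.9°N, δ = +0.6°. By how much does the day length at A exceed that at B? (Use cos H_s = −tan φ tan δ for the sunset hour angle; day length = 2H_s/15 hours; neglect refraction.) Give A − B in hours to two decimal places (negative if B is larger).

-2.83 h

A: H_s = arccos(−tan 58.3° · tan -12.1°) = 69.69°, so 2H_s/15 = 9.2920 h.
B: H_s = arccos(−tan 56.9° · tan 0.6°) = 90.92°, so 2H_s/15 = 12.1227 h.
A − B = 9.2920 − 12.1227 = -2.8307 h.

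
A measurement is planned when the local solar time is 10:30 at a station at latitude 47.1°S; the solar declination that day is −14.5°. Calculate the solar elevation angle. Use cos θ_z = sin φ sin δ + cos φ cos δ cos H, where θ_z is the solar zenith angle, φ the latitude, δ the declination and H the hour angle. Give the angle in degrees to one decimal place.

52.4°

Hour angle H = 15° × (10.5 − 12) = -22.50°.
With φ = -47.1°, δ = -14.5°, H = -22.50°: sin φ sin δ = 0.1834, cos φ cos δ cos H = 0.6089, so cos θ_z = 0.7923.
θ_z = arccos(0.7923) = 37.60°, so the elevation is 90° − 37.60° = 52.40°.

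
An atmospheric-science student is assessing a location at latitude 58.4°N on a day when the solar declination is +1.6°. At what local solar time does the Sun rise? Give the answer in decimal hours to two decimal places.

cos H_s = −tan(58.4°) · tan(1.6°) = -0.0454, so H_s = arccos(-0.0454) = 92.60°.
Sunrise is at 12 − H_s/15 = 12 − 6.173 = 5.827 h local solar time.

5.83 h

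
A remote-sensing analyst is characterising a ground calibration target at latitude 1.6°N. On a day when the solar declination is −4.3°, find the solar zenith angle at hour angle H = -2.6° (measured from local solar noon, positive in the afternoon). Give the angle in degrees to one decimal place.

cos θ_z = sin φ sin δ + cos φ cos δ cos H = (0.0279)(-0.0750) + (0.9996)(0.9972)(0.9990) = 0.9937.
θ_z = arccos(0.9937) = 6.43°.

6.4°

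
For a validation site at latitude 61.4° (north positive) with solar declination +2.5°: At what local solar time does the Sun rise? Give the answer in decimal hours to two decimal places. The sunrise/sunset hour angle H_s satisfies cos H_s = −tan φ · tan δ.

−tan φ tan δ = −(1.8341)(0.0437) = -0.0802; H_s = arccos(-0.0802) = 94.60°.
Sunrise is at 12 − H_s/15 = 12 − 6.307 = 5.693 h local solar time.

5.69 h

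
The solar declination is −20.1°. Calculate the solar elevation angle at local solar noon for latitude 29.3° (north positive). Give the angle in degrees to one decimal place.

40.6°

At local solar noon the hour angle is zero, so the elevation is 90° − |φ − δ| = 90° − |29.3° − (-20.1°)| = 90° − 49.4° = 40.6°.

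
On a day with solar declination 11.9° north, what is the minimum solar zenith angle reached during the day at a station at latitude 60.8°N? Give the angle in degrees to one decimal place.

At local solar noon the hour angle is zero, so the zenith angle is |φ − δ| = |60.8° − (11.9°)| = 48.9°.

48.9°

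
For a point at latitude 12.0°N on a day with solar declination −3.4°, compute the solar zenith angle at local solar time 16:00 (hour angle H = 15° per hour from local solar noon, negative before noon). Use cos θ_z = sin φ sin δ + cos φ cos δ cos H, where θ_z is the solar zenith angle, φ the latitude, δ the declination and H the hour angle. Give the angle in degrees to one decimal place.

Hour angle H = 15° × (16 − 12) = 60.00°.
cos θ_z = sin(12.0°) sin(-3.4°) + cos(12.0°) cos(-3.4°) cos(60.00°) = -0.0123 + 0.4882 = 0.4759.
θ_z = arccos(0.4759) = 61.58°.

61.6°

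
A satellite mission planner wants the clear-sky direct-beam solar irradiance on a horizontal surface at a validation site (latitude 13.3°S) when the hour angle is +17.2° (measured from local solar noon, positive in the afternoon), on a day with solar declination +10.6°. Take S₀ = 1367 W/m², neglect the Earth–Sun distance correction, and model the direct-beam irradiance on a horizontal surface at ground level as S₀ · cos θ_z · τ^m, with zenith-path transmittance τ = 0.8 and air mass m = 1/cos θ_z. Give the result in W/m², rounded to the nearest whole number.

With φ = -13.3°, δ = 10.6°, H = 17.20°: sin φ sin δ = -0.0423, cos φ cos δ cos H = 0.9138, so cos θ_z = 0.8715.
Air mass m = 1/cos θ_z = 1/0.8715 = 1.147; τ^m = 0.8^1.147 = 0.7742.
Surface direct beam = 1367 × 0.8715 × 0.7742 = 922.34 W/m².

922 W/m²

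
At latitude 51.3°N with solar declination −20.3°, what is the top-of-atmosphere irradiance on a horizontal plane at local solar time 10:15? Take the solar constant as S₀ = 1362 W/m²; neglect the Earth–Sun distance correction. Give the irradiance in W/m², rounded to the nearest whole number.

348 W/m²

Hour angle H = 15° × (10.25 − 12) = -26.25°.
cos θ_z = sin φ sin δ + cos φ cos δ cos H = (0.7804)(-0.3469) + (0.6252)(0.9379)(0.8969) = 0.2552.
Top-of-atmosphere irradiance = S₀ cos θ_z = 1362 × 0.2552 = 347.58 W/m².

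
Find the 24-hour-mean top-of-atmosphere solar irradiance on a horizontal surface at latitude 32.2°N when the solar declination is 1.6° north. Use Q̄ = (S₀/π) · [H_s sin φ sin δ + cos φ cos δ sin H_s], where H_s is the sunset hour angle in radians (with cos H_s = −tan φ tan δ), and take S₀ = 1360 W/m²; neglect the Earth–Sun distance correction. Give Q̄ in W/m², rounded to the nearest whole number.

376 W/m²

The sunset hour angle satisfies cos H_s = −tan φ tan δ = -0.0176, giving H_s = 91.01°. In radians, H_s = 1.5884.
H_s sin φ sin δ = 1.5884 × 0.5329 × 0.0279 = 0.0236.
cos φ cos δ sin H_s = 0.8462 × 0.9996 × 0.9998 = 0.8457.
Q̄ = (1360/π) × (0.0236 + 0.8457) = 432.90 × 0.8693 = 376.32 W/m².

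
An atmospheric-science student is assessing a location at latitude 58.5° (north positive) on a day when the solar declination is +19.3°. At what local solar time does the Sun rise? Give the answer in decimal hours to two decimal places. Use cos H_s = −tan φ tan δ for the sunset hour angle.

3.68 h

cos H_s = −tan(58.5°) · tan(19.3°) = -0.5715, so H_s = arccos(-0.5715) = 124.85°.
Sunrise is at 12 − H_s/15 = 12 − 8.323 = 3.677 h local solar time.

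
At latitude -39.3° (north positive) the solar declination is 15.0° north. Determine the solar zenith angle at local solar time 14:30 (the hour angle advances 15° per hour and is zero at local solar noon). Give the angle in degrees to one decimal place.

Hour angle H = 15° × (14.5 − 12) = 37.50°.
cos θ_z = sin(-39.3°) sin(15.0°) + cos(-39.3°) cos(15.0°) cos(37.50°) = -0.1639 + 0.5930 = 0.4291.
θ_z = arccos(0.4291) = 64.59°.

64.6°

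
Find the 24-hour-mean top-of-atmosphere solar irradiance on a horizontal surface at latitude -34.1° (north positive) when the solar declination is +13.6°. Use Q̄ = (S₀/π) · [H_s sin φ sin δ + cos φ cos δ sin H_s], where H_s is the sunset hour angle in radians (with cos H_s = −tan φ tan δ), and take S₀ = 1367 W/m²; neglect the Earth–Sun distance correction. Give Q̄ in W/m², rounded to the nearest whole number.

265 W/m²

The sunset hour angle satisfies cos H_s = −tan φ tan δ = 0.1638, giving H_s = 80.57°. In radians, H_s = 1.4062.
H_s sin φ sin δ = 1.4062 × -0.5606 × 0.2351 = -0.1853.
cos φ cos δ sin H_s = 0.8281 × 0.9720 × 0.9865 = 0.7940.
Q̄ = (1367/π) × (-0.1853 + 0.7940) = 435.13 × 0.6087 = 264.86 W/m².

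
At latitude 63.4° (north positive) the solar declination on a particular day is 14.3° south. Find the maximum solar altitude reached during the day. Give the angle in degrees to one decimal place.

12.3°

At local solar noon the hour angle is zero, so the elevation is 90° − |φ − δ| = 90° − |63.4° − (-14.3°)| = 90° − 77.7° = 12.3°.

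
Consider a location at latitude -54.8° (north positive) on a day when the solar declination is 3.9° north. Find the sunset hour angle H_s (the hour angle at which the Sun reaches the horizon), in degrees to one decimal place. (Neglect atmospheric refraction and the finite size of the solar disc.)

The sunset hour angle satisfies cos H_s = −tan φ tan δ = 0.0966, giving H_s = 84.46°.

84.5°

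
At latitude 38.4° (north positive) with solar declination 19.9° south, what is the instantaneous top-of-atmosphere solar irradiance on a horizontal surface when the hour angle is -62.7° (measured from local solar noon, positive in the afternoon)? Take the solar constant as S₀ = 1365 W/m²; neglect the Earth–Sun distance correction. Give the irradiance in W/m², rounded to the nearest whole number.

173 W/m²

cos θ_z = sin(38.4°) sin(-19.9°) + cos(38.4°) cos(-19.9°) cos(-62.70°) = -0.2114 + 0.3380 = 0.1266.
Top-of-atmosphere irradiance = S₀ cos θ_z = 1365 × 0.1266 = 172.81 W/m².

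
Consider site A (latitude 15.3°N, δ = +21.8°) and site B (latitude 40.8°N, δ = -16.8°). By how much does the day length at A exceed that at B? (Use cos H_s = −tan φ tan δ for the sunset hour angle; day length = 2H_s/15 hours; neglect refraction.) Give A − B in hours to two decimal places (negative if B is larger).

+2.85 h

A: H_s = arccos(−tan 15.3° · tan 21.8°) = 96.28°, so 2H_s/15 = 12.8373 h.
B: H_s = arccos(−tan 40.8° · tan -16.8°) = 74.89°, so 2H_s/15 = 9.9853 h.
A − B = 12.8373 − 9.9853 = 2.8520 h.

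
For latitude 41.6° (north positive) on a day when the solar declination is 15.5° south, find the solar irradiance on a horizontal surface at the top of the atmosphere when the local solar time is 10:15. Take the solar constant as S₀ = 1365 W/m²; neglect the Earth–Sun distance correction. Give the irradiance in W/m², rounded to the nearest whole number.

Hour angle H = 15° × (10.25 − 12) = -26.25°.
cos θ_z = sin φ sin δ + cos φ cos δ cos H = (0.6639)(-0.2672) + (0.7478)(0.9636)(0.8969) = 0.4689.
Top-of-atmosphere irradiance = S₀ cos θ_z = 1365 × 0.4689 = 640.05 W/m².

640 W/m²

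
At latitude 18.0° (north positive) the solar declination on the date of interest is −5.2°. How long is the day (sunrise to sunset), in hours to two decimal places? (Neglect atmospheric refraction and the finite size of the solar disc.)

11.77 hours

cos H_s = −tan(18.0°) · tan(-5.2°) = 0.0296, so H_s = arccos(0.0296) = 88.30°.
Day length = 2 H_s / 15° h⁻¹ = 176.60° / 15 = 11.773 h.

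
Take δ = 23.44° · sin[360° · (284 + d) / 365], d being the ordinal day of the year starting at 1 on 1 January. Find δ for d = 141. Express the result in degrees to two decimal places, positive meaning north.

+20.13°

360 × (284 + 141) / 365 = 419.178°; sin(419.178°) = 0.8588.
δ = 23.44 × 0.8588 = 20.130° ≈ +20.13°.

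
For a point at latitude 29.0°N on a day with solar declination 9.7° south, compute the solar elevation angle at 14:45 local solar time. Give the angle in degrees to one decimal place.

34.5°

Hour angle H = 15° × (14.75 − 12) = 41.25°.
cos θ_z = sin(29.0°) sin(-9.7°) + cos(29.0°) cos(-9.7°) cos(41.25°) = -0.0817 + 0.6482 = 0.5665.
θ_z = arccos(0.5665) = 55.49°, so the elevation is 90° − 55.49° = 34.51°.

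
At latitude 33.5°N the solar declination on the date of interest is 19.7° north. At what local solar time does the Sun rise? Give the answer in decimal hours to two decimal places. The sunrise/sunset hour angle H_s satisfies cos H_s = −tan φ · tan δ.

The sunset hour angle satisfies cos H_s = −tan φ tan δ = -0.2370, giving H_s = 103.71°.
Sunrise is at 12 − H_s/15 = 12 − 6.914 = 5.086 h local solar time.

5.09 h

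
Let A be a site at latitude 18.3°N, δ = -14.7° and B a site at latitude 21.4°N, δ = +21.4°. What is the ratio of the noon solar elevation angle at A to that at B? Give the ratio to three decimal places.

A: 90° − |18.3 − (-14.7)| = 57.00°.
B: 90° − |21.4 − (21.4)| = 90.00°.
Ratio A/B = 57.0000 / 90.0000 = 0.6333.

0.633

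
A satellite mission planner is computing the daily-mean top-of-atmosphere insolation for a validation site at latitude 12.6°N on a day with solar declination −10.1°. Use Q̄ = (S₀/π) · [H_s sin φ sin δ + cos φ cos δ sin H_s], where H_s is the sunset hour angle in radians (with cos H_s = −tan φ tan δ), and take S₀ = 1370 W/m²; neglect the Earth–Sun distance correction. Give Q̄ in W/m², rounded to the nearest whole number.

393 W/m²

The sunset hour angle satisfies cos H_s = −tan φ tan δ = 0.0398, giving H_s = 87.72°. In radians, H_s = 1.5310.
H_s sin φ sin δ = 1.5310 × 0.2181 × -0.1754 = -0.0586.
cos φ cos δ sin H_s = 0.9759 × 0.9845 × 0.9992 = 0.9600.
Q̄ = (1370/π) × (-0.0586 + 0.9600) = 436.08 × 0.9014 = 393.08 W/m².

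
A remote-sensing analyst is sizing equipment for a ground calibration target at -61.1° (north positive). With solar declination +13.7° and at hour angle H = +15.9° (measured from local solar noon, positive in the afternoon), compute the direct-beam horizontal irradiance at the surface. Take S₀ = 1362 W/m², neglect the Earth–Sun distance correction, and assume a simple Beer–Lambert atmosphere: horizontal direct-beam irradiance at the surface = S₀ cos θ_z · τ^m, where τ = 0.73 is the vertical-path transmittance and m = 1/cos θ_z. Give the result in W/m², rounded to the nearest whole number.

92 W/m²

cos θ_z = sin(-61.1°) sin(13.7°) + cos(-61.1°) cos(13.7°) cos(15.90°) = -0.2073 + 0.4516 = 0.2443.
Air mass m = 1/cos θ_z = 1/0.2443 = 4.093; τ^m = 0.73^4.093 = 0.2758.
Surface direct beam = 1362 × 0.2443 × 0.2758 = 91.77 W/m².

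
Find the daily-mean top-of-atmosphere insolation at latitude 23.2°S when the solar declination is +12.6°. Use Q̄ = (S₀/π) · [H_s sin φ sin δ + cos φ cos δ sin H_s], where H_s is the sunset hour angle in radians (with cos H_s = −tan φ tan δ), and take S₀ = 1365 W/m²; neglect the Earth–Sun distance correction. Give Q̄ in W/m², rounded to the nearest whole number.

The sunset hour angle satisfies cos H_s = −tan φ tan δ = 0.0958, giving H_s = 84.50°. In radians, H_s = 1.4748.
H_s sin φ sin δ = 1.4748 × -0.3939 × 0.2181 = -0.1267.
cos φ cos δ sin H_s = 0.9191 × 0.9759 × 0.9954 = 0.8928.
Q̄ = (1365/π) × (-0.1267 + 0.8928) = 434.49 × 0.7661 = 332.86 W/m².

333 W/m²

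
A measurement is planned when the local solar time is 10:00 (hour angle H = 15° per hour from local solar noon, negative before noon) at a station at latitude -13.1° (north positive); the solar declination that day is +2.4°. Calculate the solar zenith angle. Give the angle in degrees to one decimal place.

Hour angle H = 15° × (10 − 12) = -30.00°.
cos θ_z = sin φ sin δ + cos φ cos δ cos H = (-0.2267)(0.0419) + (0.9740)(0.9991)(0.8660) = 0.8332.
θ_z = arccos(0.8332) = 33.57°.

33.6°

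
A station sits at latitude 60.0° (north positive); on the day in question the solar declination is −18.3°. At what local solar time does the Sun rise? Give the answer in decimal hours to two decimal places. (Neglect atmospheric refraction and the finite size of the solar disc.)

−tan φ tan δ = −(1.7321)(-0.3307) = 0.5728; H_s = arccos(0.5728) = 55.05°.
Sunrise is at 12 − H_s/15 = 12 − 3.670 = 8.330 h local solar time.

8.33 h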